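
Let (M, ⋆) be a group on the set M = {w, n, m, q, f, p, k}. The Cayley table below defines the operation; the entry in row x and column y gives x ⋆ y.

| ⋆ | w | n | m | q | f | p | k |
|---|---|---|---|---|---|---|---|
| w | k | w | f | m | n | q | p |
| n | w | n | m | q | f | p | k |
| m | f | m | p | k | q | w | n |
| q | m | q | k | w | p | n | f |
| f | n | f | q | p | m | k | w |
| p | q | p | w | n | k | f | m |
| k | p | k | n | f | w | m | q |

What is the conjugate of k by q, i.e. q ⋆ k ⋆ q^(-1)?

The identity is n. In row q, the entry n sits in column p, so q^(-1) = p.
q ⋆ k = f
f ⋆ p = k

k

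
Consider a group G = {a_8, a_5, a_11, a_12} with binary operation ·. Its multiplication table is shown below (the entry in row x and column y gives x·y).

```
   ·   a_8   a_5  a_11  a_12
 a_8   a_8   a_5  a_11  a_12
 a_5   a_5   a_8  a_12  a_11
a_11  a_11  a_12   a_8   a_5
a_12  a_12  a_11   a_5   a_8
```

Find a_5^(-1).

a_5

First locate the identity: row a_8 matches the header, so a_8 is the identity.
Scan row a_5 for a_8: a_5·a_5 = a_8. Hence a_5^(-1) = a_5.
(Structurally, G here is isomorphic to the Klein four-group V_4.)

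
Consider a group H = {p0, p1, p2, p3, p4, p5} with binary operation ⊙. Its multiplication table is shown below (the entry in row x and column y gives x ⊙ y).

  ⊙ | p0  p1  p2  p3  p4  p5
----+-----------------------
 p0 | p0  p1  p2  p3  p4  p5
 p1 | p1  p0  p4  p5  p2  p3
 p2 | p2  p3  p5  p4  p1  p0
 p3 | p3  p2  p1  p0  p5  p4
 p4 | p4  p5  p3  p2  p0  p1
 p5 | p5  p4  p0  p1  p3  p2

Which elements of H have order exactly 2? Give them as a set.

{p1, p3, p4}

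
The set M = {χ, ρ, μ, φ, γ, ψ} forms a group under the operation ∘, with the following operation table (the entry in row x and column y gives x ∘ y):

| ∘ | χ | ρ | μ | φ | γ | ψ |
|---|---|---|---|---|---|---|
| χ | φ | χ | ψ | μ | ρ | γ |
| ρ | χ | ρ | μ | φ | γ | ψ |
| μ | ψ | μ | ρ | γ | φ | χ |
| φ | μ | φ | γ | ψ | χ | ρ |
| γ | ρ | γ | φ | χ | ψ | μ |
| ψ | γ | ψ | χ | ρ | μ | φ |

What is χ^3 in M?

μ

χ^1 = χ
χ^2 = χ ∘ χ = φ
χ^3 = φ ∘ χ = μ
(Structurally, M here is isomorphic to the cyclic group Z_6.)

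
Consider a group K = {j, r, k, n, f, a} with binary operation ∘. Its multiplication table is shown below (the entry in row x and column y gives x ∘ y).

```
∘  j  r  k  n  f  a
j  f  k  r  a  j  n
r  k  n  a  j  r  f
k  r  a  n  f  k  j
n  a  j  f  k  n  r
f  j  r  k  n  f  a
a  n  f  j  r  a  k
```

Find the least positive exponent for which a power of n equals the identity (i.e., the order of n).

The identity element is f (its row matches the header).
n^1 = n
n^2 = n ∘ n = k
n^3 = k ∘ n = f
The first power of n equal to the identity is n^3, so ord(n) = 3.

3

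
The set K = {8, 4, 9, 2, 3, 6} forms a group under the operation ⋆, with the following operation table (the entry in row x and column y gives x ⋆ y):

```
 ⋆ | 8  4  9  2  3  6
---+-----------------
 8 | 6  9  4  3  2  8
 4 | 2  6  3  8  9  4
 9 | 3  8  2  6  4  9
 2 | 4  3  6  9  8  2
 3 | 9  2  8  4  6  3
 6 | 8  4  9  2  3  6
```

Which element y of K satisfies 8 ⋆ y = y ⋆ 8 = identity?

8

First locate the identity: row 6 matches the header, so 6 is the identity.
Scan row 8 for 6: 8 ⋆ 8 = 6. Hence 8^(-1) = 8.
(Structurally, K here is isomorphic to the symmetric group S_3.)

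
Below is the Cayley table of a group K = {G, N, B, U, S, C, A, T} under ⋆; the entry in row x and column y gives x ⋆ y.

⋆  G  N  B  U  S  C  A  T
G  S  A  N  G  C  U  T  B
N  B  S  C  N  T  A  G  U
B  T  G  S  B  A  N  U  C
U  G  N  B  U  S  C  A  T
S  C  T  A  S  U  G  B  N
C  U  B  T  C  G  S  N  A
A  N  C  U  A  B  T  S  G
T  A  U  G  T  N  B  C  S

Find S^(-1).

S

First locate the identity: row U matches the header, so U is the identity.
Scan row S for U: S ⋆ S = U. Hence S^(-1) = S.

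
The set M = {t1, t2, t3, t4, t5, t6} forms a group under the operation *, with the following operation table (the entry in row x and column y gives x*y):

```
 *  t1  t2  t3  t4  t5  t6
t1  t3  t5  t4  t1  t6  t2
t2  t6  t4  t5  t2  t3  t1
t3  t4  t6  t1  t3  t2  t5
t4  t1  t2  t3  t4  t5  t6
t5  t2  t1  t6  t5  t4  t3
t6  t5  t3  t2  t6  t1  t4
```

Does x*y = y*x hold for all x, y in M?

t1*t5 = t6 but t5*t1 = t2.
Since t1 and t5 do not commute, M is not abelian.

No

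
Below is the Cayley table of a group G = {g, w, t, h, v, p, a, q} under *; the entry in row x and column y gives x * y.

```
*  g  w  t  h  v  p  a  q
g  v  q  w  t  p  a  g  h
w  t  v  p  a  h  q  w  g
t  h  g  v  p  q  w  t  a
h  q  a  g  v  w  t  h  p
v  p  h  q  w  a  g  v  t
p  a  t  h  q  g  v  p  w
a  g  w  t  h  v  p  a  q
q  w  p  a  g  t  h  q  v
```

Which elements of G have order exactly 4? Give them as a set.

{g, h, p, q, t, w}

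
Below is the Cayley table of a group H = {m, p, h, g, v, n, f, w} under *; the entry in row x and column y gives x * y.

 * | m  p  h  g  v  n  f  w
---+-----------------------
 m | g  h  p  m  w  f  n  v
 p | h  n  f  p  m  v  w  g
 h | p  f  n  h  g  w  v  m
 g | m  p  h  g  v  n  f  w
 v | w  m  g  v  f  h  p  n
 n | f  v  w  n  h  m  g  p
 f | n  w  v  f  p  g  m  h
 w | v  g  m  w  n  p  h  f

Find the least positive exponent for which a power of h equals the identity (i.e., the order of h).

The identity element is g (its row matches the header).
h^1 = h
h^2 = h * h = n
h^3 = n * h = w
h^4 = w * h = m
h^5 = m * h = p
h^6 = p * h = f
h^7 = f * h = v
h^8 = v * h = g
The first power of h equal to the identity is h^8, so ord(h) = 8.

8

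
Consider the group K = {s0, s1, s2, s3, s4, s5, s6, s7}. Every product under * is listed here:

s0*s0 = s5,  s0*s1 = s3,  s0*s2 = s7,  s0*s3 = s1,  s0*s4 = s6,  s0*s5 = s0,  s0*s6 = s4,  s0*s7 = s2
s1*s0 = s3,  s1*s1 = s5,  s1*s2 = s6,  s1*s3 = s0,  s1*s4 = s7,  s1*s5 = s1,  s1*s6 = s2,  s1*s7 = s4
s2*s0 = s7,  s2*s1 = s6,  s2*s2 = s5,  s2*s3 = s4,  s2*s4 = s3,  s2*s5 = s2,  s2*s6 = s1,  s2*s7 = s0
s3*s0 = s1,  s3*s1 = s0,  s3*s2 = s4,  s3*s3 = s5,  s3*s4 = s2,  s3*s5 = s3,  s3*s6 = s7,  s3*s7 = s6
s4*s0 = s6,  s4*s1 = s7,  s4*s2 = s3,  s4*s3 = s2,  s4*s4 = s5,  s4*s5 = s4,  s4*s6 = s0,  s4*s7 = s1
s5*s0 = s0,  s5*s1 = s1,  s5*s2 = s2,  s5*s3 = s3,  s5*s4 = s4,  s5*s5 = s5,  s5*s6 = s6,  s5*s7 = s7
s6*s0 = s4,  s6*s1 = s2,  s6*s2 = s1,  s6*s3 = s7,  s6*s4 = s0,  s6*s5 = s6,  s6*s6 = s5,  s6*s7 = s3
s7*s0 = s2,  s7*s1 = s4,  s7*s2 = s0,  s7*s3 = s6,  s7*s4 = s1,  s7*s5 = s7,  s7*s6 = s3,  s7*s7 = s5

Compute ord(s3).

2

The identity element is s5 (its row matches the header).
s3^1 = s3
s3^2 = s3 * s3 = s5
The first power of s3 equal to the identity is s3^2, so ord(s3) = 2.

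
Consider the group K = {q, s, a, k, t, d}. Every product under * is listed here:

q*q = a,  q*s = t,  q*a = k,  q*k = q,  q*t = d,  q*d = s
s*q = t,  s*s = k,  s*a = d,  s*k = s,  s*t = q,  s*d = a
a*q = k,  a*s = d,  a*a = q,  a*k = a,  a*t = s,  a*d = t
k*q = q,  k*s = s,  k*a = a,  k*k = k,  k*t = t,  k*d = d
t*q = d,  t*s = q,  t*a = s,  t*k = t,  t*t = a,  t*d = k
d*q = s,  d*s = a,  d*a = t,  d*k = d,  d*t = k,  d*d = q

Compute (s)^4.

s^1 = s
s^2 = s*s = k
s^3 = k*s = s
s^4 = s*s = k

k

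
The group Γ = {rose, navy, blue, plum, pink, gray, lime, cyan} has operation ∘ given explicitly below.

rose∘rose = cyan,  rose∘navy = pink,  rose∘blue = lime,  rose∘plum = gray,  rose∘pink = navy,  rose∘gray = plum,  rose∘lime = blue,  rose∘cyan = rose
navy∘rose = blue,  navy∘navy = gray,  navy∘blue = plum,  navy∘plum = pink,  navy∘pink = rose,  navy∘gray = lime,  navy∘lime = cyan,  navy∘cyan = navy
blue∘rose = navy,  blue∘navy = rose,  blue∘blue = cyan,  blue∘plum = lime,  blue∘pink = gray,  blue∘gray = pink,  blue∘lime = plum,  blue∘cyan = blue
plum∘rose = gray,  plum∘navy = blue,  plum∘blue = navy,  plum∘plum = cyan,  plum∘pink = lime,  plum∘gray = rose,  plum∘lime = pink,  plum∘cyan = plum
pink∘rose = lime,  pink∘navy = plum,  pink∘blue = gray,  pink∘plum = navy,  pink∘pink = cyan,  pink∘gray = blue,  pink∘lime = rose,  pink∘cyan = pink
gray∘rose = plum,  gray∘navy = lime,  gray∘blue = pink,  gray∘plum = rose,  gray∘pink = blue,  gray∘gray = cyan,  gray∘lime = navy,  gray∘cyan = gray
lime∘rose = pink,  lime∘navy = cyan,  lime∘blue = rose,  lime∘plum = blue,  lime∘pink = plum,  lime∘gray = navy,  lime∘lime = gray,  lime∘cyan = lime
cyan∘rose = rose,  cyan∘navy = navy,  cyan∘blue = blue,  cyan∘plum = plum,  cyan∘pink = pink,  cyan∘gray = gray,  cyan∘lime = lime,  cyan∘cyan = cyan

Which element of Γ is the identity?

The identity e satisfies e ∘ x = x for all x, so its row in the table reproduces the column headers.
Row cyan reads: rose, navy, blue, plum, pink, gray, lime, cyan — exactly the header order. So cyan is the identity.
(Structurally, Γ here is isomorphic to the dihedral group D_4.)

cyan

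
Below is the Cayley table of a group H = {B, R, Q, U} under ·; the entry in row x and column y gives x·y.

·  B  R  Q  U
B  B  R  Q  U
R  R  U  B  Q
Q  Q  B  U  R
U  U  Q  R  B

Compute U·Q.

Read row U, column Q: U·Q = R.

R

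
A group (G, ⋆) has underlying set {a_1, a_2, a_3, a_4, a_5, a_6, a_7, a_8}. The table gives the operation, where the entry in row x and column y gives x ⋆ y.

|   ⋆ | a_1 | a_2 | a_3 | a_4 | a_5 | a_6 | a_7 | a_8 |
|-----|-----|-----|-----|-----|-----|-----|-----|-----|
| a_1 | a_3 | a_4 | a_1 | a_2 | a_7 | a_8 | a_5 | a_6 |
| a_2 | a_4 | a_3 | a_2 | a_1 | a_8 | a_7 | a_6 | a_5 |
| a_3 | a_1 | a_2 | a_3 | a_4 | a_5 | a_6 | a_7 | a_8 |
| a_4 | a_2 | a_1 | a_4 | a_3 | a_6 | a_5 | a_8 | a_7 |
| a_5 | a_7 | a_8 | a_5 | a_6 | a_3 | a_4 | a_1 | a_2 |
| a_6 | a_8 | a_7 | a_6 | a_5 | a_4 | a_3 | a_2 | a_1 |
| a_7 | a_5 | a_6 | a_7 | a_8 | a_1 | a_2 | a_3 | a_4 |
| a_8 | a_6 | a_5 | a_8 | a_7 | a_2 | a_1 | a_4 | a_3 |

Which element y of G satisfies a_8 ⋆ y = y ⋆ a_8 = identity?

First locate the identity: row a_3 matches the header, so a_3 is the identity.
Scan row a_8 for a_3: a_8 ⋆ a_8 = a_3. Hence a_8^(-1) = a_8.

a_8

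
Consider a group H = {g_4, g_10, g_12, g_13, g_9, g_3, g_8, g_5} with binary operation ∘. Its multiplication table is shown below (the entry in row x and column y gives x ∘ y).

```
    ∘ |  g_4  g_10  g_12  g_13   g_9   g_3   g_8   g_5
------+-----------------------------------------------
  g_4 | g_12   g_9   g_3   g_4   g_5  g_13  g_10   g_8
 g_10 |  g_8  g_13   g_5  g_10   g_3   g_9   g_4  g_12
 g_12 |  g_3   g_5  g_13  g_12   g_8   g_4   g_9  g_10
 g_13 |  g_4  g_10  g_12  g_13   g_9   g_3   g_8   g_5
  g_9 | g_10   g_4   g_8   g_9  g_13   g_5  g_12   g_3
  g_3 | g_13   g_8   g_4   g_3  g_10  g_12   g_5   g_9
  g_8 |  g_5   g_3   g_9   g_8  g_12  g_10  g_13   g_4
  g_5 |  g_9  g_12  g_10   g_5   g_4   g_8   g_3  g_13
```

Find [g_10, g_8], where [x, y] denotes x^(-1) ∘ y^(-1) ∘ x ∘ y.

Identity is g_13; from the table g_10^(-1) = g_10 and g_8^(-1) = g_8.
g_10 ∘ g_8 = g_4
g_4 ∘ g_10 = g_9
g_9 ∘ g_8 = g_12

g_12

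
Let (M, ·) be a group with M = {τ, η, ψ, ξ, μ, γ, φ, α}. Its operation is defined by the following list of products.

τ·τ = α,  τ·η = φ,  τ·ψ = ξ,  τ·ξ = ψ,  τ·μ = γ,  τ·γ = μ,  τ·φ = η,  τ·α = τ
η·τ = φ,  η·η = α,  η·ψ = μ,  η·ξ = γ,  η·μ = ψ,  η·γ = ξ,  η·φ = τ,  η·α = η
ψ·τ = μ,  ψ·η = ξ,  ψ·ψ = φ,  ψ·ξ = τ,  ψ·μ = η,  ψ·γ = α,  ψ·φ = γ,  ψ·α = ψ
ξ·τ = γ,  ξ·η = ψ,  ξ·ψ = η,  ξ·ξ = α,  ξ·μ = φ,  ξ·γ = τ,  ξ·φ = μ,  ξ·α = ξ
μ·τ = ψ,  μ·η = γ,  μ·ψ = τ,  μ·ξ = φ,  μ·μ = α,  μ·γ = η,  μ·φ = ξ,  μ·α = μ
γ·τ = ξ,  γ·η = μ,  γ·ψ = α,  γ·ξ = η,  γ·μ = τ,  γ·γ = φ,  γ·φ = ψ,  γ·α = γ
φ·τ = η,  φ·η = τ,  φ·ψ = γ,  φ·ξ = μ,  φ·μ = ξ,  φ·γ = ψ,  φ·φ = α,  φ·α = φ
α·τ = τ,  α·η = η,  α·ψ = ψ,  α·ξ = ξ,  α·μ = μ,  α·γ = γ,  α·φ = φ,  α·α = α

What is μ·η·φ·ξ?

μ·η = γ
γ·φ = ψ
ψ·ξ = τ

τ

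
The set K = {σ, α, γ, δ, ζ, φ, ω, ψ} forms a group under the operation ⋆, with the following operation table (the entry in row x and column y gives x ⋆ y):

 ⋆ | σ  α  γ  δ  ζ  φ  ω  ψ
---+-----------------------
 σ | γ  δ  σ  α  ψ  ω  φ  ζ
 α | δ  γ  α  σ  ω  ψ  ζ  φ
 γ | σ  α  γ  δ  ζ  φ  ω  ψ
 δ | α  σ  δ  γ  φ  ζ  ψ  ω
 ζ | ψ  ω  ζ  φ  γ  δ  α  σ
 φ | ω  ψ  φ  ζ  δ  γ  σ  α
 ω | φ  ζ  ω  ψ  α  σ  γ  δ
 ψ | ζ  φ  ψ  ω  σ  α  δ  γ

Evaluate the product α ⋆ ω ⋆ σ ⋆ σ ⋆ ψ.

α ⋆ ω = ζ
ζ ⋆ σ = ψ
ψ ⋆ σ = ζ
ζ ⋆ ψ = σ

σ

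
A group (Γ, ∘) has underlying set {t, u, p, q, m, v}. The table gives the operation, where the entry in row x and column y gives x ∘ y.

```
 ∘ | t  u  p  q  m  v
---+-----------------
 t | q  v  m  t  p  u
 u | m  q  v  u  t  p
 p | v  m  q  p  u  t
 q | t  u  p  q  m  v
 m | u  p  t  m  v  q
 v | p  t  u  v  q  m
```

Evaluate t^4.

t^1 = t
t^2 = t ∘ t = q
t^3 = q ∘ t = t
t^4 = t ∘ t = q

q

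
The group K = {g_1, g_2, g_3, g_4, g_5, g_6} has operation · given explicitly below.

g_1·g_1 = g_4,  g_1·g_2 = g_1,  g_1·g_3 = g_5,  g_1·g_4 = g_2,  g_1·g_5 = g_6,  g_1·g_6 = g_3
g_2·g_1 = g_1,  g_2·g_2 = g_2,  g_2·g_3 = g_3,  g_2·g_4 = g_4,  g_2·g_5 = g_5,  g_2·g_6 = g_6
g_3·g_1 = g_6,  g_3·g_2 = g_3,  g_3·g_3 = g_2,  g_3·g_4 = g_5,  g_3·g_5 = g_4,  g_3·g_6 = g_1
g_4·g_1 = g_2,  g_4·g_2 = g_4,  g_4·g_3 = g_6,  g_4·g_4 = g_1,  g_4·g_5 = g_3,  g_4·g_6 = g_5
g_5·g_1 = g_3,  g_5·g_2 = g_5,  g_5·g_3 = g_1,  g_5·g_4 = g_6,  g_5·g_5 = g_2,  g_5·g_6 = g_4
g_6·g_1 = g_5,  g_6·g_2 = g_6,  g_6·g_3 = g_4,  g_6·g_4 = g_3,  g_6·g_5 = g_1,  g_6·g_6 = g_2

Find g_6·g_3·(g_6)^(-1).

g_5

The identity is g_2. In row g_6, the entry g_2 sits in column g_6, so g_6^(-1) = g_6.
g_6·g_3 = g_4
g_4·g_6 = g_5
(Structurally, K here is isomorphic to the symmetric group S_3.)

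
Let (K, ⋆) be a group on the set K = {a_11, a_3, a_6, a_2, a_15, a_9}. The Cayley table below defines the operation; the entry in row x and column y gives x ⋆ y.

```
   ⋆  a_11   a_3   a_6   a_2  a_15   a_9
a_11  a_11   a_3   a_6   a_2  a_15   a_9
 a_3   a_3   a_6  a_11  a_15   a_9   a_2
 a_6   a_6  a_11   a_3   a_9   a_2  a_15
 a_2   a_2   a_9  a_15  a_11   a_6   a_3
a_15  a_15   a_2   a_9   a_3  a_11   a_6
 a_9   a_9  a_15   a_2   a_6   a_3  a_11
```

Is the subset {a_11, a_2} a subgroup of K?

{a_11, a_2} contains the identity a_11.
Checking products: every product of two elements of {a_11, a_2} (read from the table) lies in {a_11, a_2}, so the set is closed.
In a finite group, a nonempty closed subset is a subgroup. So {a_11, a_2} ≤ K.

Yes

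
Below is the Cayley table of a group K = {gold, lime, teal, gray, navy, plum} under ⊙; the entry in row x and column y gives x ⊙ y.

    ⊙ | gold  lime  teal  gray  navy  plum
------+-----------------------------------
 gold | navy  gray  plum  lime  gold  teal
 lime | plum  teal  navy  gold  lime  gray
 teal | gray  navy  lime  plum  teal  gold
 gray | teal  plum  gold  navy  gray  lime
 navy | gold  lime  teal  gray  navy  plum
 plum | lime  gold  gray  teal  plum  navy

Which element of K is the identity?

The identity e satisfies e ⊙ x = x for all x, so its row in the table reproduces the column headers.
Row navy reads: gold, lime, teal, gray, navy, plum — exactly the header order. So navy is the identity.
(Structurally, K here is isomorphic to the symmetric group S_3.)

navy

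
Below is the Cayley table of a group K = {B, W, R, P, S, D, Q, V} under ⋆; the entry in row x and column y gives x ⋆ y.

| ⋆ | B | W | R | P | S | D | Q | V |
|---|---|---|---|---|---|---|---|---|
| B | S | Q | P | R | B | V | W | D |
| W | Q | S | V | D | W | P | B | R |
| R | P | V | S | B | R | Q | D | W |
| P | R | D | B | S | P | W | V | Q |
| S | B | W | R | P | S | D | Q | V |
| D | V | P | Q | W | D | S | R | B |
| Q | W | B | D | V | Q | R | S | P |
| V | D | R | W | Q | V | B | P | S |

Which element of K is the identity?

S

The identity e satisfies e ⋆ x = x for all x, so its row in the table reproduces the column headers.
Row S reads: B, W, R, P, S, D, Q, V — exactly the header order. So S is the identity.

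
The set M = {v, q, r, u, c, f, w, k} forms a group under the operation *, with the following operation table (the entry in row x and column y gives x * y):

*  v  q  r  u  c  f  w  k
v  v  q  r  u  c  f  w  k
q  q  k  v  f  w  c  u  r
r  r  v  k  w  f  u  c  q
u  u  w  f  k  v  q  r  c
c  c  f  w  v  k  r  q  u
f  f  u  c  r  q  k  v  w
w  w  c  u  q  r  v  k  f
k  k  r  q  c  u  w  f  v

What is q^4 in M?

v

q^1 = q
q^2 = q * q = k
q^3 = k * q = r
q^4 = r * q = v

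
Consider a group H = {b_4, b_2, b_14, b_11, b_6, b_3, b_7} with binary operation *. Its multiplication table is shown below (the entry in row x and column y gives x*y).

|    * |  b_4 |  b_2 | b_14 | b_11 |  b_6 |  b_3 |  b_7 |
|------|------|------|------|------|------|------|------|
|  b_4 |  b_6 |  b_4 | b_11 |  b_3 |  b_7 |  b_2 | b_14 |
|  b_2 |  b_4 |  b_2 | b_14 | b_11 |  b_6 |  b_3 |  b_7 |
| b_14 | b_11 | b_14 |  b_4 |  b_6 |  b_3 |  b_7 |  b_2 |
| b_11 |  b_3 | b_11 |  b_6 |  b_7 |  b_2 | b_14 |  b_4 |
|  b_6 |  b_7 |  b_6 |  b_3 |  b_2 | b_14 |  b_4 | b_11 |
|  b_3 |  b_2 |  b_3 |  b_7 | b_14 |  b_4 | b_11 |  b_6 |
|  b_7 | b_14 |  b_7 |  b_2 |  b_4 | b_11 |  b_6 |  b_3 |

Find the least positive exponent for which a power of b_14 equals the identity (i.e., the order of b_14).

7

The identity element is b_2 (its row matches the header).
b_14^1 = b_14
b_14^2 = b_14*b_14 = b_4
b_14^3 = b_4*b_14 = b_11
b_14^4 = b_11*b_14 = b_6
b_14^5 = b_6*b_14 = b_3
b_14^6 = b_3*b_14 = b_7
b_14^7 = b_7*b_14 = b_2
The first power of b_14 equal to the identity is b_14^7, so ord(b_14) = 7.
(Structurally, H here is isomorphic to the cyclic group Z_7.)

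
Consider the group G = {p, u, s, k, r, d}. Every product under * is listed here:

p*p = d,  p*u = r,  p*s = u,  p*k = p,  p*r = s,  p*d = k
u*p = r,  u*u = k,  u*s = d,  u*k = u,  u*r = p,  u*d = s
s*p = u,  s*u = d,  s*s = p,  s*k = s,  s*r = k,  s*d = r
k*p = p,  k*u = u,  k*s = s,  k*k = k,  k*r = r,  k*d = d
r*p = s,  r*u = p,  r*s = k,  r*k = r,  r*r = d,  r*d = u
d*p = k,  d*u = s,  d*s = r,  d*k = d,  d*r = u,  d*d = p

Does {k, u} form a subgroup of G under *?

{k, u} contains the identity k.
Checking products: every product of two elements of {k, u} (read from the table) lies in {k, u}, so the set is closed.
In a finite group, a nonempty closed subset is a subgroup. So {k, u} ≤ G.

Yes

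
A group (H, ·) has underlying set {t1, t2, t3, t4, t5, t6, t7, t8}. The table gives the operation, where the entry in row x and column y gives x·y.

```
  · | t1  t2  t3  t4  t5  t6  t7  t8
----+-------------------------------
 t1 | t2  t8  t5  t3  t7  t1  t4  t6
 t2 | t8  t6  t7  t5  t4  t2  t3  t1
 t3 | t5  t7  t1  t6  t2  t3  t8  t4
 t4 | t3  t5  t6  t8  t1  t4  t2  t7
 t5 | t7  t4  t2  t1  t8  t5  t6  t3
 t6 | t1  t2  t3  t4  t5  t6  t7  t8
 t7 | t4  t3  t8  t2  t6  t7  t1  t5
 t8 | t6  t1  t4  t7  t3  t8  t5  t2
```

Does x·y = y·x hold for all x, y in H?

Yes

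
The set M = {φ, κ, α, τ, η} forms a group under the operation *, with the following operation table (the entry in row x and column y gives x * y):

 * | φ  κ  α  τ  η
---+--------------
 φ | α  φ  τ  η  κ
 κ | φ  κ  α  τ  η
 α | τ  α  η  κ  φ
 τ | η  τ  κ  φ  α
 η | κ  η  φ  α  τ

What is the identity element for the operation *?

The identity e satisfies e * x = x for all x, so its row in the table reproduces the column headers.
Row κ reads: φ, κ, α, τ, η — exactly the header order. So κ is the identity.

κ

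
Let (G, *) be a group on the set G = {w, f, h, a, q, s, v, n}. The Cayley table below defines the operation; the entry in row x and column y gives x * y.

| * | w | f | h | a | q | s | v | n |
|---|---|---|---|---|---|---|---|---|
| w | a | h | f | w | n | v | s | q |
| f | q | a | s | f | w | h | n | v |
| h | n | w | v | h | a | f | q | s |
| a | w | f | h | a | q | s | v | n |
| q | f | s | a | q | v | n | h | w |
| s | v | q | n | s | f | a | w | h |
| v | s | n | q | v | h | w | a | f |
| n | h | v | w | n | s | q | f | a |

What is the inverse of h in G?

q

First locate the identity: row a matches the header, so a is the identity.
Scan row h for a: h * q = a. Hence h^(-1) = q.
(Structurally, G here is isomorphic to the dihedral group D_4.)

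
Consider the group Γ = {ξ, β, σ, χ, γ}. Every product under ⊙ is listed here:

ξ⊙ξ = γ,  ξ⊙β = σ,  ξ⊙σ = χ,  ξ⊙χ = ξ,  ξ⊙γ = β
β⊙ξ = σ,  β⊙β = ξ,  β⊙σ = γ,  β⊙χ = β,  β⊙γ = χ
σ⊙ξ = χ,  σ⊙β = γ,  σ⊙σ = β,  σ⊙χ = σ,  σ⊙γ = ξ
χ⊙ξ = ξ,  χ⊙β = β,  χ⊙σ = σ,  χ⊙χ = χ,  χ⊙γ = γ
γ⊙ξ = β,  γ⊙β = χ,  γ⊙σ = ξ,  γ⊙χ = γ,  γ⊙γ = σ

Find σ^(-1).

ξ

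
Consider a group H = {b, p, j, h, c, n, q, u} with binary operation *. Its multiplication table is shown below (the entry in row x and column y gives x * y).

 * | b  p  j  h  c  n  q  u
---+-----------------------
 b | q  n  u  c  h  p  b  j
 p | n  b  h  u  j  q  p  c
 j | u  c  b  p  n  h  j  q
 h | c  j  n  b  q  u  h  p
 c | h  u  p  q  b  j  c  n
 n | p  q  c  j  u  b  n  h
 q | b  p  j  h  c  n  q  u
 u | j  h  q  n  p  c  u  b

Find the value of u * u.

b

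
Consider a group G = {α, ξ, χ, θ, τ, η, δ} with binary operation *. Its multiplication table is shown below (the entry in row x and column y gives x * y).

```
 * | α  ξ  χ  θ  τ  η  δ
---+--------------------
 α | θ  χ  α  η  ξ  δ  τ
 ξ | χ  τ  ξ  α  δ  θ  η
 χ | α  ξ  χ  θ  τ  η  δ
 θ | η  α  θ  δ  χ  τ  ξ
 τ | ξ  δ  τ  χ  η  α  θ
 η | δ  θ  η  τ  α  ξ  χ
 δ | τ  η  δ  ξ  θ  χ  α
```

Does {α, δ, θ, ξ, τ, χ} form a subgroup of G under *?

ξ * δ = η, which is not in {α, δ, θ, ξ, τ, χ}.
The subset is not closed under *, so it is not a subgroup.

No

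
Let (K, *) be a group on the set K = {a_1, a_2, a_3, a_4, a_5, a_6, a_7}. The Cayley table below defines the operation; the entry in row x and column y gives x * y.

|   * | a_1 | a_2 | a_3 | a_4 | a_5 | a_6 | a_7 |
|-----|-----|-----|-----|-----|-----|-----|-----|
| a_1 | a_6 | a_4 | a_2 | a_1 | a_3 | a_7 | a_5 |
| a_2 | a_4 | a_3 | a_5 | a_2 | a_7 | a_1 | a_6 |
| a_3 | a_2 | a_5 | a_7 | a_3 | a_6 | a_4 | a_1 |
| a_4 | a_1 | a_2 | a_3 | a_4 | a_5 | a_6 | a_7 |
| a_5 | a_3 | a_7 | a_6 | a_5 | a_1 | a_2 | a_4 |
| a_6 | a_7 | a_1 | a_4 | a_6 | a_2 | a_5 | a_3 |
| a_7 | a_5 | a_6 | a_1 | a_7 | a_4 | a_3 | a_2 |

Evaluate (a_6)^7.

a_4

a_6^1 = a_6
a_6^2 = a_6 * a_6 = a_5
a_6^3 = a_5 * a_6 = a_2
a_6^4 = a_2 * a_6 = a_1
a_6^5 = a_1 * a_6 = a_7
a_6^6 = a_7 * a_6 = a_3
a_6^7 = a_3 * a_6 = a_4
(Structurally, K here is isomorphic to the cyclic group Z_7.)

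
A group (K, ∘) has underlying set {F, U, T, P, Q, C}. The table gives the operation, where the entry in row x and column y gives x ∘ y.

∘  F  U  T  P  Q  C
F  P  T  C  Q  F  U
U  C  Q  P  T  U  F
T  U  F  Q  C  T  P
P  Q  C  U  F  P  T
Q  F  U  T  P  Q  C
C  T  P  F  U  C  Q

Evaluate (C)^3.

C^1 = C
C^2 = C ∘ C = Q
C^3 = Q ∘ C = C
(Structurally, K here is isomorphic to the symmetric group S_3.)

C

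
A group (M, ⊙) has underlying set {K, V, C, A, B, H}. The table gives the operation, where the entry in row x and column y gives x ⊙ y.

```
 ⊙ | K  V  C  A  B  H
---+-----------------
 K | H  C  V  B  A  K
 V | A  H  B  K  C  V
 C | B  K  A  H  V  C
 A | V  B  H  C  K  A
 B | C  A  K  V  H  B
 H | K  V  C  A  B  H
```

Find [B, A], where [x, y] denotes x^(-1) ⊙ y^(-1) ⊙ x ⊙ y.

C

Identity is H; from the table B^(-1) = B and A^(-1) = C.
B ⊙ C = K
K ⊙ B = A
A ⊙ A = C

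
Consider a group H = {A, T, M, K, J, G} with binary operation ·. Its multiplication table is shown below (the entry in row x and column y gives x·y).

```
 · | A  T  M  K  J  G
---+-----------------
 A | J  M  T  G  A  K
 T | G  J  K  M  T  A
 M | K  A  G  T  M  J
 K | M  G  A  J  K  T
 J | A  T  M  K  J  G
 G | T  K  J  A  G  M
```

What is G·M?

Read row G, column M: G·M = J.
(Structurally, H here is isomorphic to the symmetric group S_3.)

J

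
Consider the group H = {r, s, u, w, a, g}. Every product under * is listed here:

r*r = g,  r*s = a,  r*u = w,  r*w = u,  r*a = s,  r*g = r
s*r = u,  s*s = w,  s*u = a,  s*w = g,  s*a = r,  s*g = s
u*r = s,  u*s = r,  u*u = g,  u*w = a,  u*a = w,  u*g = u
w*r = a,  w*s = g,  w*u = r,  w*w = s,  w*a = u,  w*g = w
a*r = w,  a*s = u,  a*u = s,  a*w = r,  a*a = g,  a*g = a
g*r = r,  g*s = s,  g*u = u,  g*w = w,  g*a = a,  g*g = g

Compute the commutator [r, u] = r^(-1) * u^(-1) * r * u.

s

Identity is g; from the table r^(-1) = r and u^(-1) = u.
r * u = w
w * r = a
a * u = s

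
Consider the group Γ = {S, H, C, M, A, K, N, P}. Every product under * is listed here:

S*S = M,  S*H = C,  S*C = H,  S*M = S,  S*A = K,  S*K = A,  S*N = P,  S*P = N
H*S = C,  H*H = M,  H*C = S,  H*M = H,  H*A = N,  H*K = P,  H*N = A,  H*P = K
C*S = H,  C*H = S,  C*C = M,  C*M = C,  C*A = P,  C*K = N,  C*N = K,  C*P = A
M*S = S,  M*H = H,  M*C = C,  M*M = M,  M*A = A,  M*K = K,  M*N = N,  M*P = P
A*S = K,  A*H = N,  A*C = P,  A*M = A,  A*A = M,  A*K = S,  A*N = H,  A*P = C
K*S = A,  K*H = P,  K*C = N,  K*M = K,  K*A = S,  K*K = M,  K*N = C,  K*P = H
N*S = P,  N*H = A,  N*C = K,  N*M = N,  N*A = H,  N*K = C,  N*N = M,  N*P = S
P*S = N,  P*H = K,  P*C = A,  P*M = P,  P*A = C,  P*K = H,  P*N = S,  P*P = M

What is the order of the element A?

The identity element is M (its row matches the header).
A^1 = A
A^2 = A * A = M
The first power of A equal to the identity is A^2, so ord(A) = 2.

2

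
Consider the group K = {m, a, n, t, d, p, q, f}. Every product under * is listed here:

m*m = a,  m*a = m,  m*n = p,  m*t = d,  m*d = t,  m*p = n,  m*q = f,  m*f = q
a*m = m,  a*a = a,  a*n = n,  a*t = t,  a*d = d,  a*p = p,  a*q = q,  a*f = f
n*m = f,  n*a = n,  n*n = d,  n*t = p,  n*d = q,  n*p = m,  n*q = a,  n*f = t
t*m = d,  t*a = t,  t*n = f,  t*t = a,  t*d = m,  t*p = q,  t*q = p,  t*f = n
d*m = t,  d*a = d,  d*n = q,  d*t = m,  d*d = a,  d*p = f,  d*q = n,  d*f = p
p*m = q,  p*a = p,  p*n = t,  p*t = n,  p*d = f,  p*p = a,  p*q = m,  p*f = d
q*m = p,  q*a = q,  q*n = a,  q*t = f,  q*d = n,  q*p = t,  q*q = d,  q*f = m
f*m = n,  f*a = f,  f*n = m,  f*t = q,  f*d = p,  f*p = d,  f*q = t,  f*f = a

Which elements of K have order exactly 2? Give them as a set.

{d, f, m, p, t}

Identity is a. Compute the order of each non-identity element by repeated multiplication:
  m: m → a  (order 2)
  n: n → d → q → a  (order 4)
  t: t → a  (order 2)
  d: d → a  (order 2)
  p: p → a  (order 2)
  q: q → d → n → a  (order 4)
  f: f → a  (order 2)
Elements of order 2: {d, f, m, p, t}.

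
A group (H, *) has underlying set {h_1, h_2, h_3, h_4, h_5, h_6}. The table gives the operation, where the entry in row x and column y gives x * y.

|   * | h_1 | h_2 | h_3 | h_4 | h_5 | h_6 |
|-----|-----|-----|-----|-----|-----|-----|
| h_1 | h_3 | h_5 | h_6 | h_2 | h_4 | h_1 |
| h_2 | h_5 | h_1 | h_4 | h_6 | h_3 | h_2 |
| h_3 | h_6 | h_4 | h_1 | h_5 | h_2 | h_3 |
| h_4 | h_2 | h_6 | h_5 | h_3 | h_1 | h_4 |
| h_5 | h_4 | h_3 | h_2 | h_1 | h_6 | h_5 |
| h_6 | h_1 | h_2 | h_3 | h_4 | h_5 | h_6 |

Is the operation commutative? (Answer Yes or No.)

Check whether the table is symmetric across its main diagonal.
Every entry (row x, col y) equals the entry (row y, col x), so H is abelian.
(In fact H ≅ the cyclic group Z_6.)

Yes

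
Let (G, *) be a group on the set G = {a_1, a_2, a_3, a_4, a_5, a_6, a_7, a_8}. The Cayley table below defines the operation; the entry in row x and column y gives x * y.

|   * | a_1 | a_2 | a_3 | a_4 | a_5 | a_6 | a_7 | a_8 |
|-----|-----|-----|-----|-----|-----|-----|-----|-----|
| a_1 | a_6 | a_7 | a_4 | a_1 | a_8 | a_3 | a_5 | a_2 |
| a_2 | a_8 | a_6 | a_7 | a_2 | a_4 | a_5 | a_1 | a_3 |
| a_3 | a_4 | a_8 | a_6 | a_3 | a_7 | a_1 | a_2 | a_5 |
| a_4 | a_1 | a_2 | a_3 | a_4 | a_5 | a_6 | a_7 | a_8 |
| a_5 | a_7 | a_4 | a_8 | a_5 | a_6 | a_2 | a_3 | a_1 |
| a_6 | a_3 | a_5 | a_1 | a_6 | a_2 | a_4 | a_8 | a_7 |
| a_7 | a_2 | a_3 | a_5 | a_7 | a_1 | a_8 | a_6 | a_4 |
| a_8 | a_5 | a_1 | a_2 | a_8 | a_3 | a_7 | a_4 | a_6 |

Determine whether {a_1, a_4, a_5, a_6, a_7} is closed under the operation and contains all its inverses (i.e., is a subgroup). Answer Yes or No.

a_6 * a_5 = a_2, which is not in {a_1, a_4, a_5, a_6, a_7}.
The subset is not closed under *, so it is not a subgroup.

No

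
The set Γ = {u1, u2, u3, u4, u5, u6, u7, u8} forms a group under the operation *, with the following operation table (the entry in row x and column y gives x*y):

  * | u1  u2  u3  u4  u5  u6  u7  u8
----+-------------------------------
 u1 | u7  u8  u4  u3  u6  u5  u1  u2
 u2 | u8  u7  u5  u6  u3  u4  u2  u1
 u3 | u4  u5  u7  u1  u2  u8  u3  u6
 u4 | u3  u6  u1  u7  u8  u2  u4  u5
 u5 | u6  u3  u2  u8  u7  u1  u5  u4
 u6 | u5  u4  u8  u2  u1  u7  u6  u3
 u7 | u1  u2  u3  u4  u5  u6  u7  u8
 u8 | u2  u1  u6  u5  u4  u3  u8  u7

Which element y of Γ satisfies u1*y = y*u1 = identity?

u1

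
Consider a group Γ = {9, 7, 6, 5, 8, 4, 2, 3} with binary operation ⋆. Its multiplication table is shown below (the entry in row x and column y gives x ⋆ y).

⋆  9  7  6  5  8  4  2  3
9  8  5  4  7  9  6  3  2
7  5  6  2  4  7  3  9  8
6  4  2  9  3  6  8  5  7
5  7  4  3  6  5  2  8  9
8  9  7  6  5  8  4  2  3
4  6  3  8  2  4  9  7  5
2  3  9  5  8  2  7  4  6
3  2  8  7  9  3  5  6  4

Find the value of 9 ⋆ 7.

Read row 9, column 7: 9 ⋆ 7 = 5.

5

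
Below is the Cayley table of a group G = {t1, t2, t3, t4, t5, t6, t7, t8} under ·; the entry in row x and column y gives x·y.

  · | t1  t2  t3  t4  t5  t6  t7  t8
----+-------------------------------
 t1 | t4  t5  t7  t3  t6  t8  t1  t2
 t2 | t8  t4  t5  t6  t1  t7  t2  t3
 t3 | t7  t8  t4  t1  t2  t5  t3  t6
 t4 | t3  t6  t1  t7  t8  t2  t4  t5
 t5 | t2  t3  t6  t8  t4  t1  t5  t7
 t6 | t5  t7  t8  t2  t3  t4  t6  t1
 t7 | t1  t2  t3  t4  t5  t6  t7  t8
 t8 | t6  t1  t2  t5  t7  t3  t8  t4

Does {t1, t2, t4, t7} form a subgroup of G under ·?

No

t4·t2 = t6, which is not in {t1, t2, t4, t7}.
The subset is not closed under ·, so it is not a subgroup.
(Structurally, G here is isomorphic to the quaternion group Q_8.)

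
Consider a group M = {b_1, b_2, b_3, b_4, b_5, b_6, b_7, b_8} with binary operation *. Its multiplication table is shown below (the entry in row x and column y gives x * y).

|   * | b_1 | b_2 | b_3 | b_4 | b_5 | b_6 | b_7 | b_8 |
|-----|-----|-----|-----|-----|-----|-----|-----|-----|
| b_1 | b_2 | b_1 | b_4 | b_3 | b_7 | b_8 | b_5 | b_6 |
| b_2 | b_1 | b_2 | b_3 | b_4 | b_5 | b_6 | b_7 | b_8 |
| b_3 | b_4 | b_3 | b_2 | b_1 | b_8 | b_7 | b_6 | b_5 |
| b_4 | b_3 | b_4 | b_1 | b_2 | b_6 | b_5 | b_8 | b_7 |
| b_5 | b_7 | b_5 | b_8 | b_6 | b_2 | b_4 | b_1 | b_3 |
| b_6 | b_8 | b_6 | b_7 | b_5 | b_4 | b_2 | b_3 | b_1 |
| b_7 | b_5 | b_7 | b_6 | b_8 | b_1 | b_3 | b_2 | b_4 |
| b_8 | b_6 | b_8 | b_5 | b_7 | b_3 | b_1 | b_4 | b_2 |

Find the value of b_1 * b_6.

b_8

Read row b_1, column b_6: b_1 * b_6 = b_8.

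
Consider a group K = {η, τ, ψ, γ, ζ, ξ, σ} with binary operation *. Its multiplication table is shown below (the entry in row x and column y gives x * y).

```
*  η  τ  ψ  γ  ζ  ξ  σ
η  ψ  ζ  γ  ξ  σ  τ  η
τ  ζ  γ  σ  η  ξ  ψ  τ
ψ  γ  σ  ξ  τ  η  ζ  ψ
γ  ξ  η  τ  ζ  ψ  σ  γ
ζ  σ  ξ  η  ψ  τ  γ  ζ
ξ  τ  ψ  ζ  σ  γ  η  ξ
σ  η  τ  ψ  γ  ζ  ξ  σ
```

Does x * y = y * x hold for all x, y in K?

Check whether the table is symmetric across its main diagonal.
Every entry (row x, col y) equals the entry (row y, col x), so K is abelian.

Yes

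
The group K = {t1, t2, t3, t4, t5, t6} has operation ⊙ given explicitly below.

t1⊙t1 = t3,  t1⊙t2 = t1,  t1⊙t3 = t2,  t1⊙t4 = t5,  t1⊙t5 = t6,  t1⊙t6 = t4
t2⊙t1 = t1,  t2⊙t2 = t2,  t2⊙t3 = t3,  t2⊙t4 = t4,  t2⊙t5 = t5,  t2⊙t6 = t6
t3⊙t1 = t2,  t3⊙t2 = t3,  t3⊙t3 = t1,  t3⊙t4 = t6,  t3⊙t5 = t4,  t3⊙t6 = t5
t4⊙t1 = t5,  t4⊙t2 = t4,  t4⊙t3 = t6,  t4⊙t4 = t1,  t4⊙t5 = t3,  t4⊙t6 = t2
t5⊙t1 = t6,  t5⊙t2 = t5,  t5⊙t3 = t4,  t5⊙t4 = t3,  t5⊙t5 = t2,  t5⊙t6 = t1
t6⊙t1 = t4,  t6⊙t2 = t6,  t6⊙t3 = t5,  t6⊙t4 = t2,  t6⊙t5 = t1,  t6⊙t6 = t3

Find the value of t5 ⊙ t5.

t2

Read row t5, column t5: t5 ⊙ t5 = t2.
(Structurally, K here is isomorphic to the cyclic group Z_6.)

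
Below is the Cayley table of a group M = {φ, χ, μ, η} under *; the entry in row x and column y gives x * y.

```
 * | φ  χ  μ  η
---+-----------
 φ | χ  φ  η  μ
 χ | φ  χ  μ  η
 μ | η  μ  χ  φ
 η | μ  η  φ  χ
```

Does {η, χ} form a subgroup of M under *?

Yes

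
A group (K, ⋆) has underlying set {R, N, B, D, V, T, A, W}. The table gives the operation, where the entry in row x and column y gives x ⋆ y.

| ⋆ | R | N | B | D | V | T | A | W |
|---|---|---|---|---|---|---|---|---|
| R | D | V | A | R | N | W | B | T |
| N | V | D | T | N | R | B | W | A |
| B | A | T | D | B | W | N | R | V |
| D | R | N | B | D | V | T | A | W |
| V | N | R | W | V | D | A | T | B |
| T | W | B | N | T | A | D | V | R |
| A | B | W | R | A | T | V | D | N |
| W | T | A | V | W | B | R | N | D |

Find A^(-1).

A

First locate the identity: row D matches the header, so D is the identity.
Scan row A for D: A ⋆ A = D. Hence A^(-1) = A.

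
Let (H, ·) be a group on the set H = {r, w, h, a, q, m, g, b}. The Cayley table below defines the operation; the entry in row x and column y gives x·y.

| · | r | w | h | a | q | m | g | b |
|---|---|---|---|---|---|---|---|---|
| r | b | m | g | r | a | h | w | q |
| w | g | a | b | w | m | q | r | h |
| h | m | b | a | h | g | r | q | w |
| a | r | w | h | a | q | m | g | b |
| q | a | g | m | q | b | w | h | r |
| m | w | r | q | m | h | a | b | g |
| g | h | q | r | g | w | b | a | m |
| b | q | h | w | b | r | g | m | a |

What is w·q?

m

Read row w, column q: w·q = m.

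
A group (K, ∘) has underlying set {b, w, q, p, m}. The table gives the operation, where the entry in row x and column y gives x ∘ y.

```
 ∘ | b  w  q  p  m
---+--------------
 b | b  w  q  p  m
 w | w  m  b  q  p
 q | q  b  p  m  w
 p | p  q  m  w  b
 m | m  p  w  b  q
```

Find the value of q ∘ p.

Read row q, column p: q ∘ p = m.

m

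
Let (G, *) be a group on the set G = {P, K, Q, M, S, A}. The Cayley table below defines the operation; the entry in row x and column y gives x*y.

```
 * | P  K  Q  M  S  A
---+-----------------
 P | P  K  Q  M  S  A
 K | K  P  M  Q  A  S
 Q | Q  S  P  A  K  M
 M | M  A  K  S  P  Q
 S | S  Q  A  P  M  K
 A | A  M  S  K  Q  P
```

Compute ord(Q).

The identity element is P (its row matches the header).
Q^1 = Q
Q^2 = Q*Q = P
The first power of Q equal to the identity is Q^2, so ord(Q) = 2.

2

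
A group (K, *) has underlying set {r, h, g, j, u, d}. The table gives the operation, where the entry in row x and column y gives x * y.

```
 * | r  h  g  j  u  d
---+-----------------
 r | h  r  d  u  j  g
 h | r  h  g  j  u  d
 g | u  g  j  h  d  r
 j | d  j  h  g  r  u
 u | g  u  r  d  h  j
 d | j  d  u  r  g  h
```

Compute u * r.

g

Read row u, column r: u * r = g.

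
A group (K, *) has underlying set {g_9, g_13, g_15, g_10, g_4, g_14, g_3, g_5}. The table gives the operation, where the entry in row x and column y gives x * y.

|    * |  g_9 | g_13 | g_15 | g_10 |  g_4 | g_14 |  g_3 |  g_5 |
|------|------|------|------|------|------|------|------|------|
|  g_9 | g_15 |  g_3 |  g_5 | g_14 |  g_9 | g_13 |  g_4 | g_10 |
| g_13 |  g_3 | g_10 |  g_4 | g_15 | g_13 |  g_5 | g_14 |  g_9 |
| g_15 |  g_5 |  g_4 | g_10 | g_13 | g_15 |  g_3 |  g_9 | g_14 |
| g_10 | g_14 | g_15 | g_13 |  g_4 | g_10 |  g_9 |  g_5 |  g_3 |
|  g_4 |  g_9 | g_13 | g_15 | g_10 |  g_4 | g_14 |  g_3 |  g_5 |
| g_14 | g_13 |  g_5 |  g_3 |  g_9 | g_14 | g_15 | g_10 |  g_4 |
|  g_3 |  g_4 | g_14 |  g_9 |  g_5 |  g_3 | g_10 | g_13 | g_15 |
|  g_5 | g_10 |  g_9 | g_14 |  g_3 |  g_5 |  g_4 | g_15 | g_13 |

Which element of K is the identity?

The identity e satisfies e * x = x for all x, so its row in the table reproduces the column headers.
Row g_4 reads: g_9, g_13, g_15, g_10, g_4, g_14, g_3, g_5 — exactly the header order. So g_4 is the identity.

g_4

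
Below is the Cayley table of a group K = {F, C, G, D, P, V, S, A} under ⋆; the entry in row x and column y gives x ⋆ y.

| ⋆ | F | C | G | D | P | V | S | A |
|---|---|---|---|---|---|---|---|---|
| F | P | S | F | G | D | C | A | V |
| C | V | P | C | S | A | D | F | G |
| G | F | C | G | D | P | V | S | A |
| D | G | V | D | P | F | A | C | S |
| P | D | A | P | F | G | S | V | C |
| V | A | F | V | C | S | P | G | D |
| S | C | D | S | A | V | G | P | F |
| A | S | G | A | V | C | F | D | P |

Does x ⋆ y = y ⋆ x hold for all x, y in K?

No

V ⋆ C = F but C ⋆ V = D.
Since V and C do not commute, K is not abelian.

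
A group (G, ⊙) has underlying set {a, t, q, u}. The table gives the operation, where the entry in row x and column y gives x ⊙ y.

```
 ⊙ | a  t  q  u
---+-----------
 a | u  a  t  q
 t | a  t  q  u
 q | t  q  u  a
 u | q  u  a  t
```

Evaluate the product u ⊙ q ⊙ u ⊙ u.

a

u ⊙ q = a
a ⊙ u = q
q ⊙ u = a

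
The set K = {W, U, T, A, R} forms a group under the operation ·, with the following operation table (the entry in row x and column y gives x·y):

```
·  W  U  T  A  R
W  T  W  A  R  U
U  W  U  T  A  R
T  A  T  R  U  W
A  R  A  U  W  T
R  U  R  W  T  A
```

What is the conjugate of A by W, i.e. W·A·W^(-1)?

The identity is U. In row W, the entry U sits in column R, so W^(-1) = R.
W·A = R
R·R = A
(Structurally, K here is isomorphic to the cyclic group Z_5.)

A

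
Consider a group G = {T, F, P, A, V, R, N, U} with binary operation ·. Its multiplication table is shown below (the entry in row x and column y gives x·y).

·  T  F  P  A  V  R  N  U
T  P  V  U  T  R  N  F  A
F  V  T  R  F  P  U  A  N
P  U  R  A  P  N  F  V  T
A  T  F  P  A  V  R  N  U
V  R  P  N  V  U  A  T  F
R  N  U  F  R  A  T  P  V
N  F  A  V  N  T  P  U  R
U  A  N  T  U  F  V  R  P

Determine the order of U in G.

The identity element is A (its row matches the header).
U^1 = U
U^2 = U·U = P
U^3 = P·U = T
U^4 = T·U = A
The first power of U equal to the identity is U^4, so ord(U) = 4.

4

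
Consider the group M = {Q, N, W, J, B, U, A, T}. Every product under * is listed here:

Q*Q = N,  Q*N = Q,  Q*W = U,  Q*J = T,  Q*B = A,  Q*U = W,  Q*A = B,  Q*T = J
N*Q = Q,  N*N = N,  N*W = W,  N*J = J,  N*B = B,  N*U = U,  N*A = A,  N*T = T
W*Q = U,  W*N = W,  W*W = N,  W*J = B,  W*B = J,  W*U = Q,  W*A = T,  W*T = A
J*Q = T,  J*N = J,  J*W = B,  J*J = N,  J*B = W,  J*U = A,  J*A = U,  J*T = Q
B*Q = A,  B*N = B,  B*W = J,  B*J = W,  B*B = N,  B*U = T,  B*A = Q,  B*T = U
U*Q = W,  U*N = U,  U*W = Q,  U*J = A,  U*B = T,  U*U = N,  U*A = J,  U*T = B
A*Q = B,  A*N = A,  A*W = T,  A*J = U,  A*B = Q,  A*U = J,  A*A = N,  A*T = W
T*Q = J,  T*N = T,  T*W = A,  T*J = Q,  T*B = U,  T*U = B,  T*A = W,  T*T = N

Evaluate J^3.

J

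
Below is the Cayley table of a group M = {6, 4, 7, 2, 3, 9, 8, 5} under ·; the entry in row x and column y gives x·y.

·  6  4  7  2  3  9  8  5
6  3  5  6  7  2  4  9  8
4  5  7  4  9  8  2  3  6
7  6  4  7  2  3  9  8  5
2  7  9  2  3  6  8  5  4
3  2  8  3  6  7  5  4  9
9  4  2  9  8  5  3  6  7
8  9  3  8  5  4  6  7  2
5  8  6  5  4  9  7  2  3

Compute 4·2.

Read row 4, column 2: 4·2 = 9.

9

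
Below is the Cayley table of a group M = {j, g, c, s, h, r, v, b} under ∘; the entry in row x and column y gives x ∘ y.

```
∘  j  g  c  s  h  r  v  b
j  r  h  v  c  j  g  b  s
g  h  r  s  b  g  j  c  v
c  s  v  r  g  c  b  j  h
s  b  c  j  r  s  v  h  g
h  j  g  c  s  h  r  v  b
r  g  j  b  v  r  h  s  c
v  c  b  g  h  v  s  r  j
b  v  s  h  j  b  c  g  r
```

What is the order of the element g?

4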